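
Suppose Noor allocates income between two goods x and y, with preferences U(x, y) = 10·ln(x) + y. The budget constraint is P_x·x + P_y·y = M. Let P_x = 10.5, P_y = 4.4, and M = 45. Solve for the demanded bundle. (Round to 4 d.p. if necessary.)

MU_x = 10/x, MU_y = 1. Tangency: 10/x = P_x/P_y.
So x*(P_x,P_y) = 10·P_y/P_x, independent of income; and y* = (M − 10·P_y)/P_y.
At the given prices: x* = 10·4.4/10.5 = 4.1905, and y* = 0.2273.

x* = 4.1905, y* = 0.2273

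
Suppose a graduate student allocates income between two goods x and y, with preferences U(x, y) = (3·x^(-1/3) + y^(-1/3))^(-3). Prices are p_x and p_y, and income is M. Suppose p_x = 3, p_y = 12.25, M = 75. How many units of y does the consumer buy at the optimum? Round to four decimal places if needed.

y* = 2.3516

MRS = MU_x/MU_y = 3·(y/x)^(4/3). Set equal to p_x/p_y.
Hence y/x = ((1/3)·p_x/p_y)^(1/(4/3)), i.e. raised to the 0.75 power.
With the ratio pinned down, the budget gives x* = M/(p_x + p_y·(y/x)) and y* = (y/x)·x*.
Numerically y/x = 0.152721, so x* = 75/(3 + 12.25·0.152721) = 15.3978 and y* = 0.152721·15.3978 = 2.3516.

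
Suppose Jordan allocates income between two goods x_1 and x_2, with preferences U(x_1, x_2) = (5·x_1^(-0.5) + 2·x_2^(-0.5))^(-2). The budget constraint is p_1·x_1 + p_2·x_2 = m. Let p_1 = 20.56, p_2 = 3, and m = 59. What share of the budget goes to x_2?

MU_x_1 ∝ 5·x_1^(-1.5), MU_x_2 ∝ 2·x_2^(-1.5), so MRS = (5/2)·(x_2/x_1)^(1.5) = p_1/p_2.
Solve for the ratio: x_2/x_1 = [(2/5)·p_1/p_2]^(2/3).
Substitute x_2 = (x_2/x_1)·x_1 into the budget: x_1* = m/(p_1 + p_2·(x_2/x_1)).
Numerically x_2/x_1 = 1.95873, so x_1* = 59/(20.56 + 3·1.95873) = 2.2318 and x_2* = 1.95873·2.2318 = 4.3715.
Expenditure on x_2: 3·4.3715 = 13.1144; share = 0.2223.

share on x_2 = 0.2223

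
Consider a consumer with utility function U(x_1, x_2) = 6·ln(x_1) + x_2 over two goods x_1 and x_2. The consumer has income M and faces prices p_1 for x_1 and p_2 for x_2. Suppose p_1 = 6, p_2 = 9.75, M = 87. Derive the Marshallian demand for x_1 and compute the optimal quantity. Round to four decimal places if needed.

x_1* = 9.75

MU_x_1 = 6/x_1, MU_x_2 = 1. Tangency: 6/x_1 = p_1/p_2.
So x_1*(p_1,p_2) = 6·p_2/p_1, independent of income; and x_2* = (M − 6·p_2)/p_2.
At the given prices: x_1* = 6·9.75/6 = 9.75.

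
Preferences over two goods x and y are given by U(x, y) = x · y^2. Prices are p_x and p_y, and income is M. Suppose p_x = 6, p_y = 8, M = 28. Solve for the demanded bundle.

x* = 1.5556, y* = 2.3333

Tangency: MRS = (1/2)·y/x = p_x/p_y.
So p_y·y = 2·p_x·x; combined with the budget, a share 1/3 of income goes to x.
Demand: x*(p_x,p_y,M) = 1/3·M/p_x and y* = 2/3·M/p_y.
At p_x=6, p_y=8, M=28: x* = 1/3·28/6 = 1.5556, y* = 2.3333.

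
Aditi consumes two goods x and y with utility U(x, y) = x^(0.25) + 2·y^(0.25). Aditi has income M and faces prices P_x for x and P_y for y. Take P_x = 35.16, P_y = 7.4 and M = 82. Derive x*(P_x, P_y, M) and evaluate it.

From the CES first-order condition, (1/2)·(y/x)^(0.75) = P_x/P_y.
Hence y/x = (2·P_x/P_y)^(1/(0.75)), i.e. raised to the 4/3 power.
Substitute y = (y/x)·x into the budget: x* = M/(P_x + P_y·(y/x)).
Numerically y/x = 20.127795, so x* = 82/(35.16 + 7.4·20.127795) = 0.4454.

x* = 0.4454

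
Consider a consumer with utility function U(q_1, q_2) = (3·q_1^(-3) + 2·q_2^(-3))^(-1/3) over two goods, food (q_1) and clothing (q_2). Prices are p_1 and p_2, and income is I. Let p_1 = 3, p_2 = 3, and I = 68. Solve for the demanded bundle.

q_1* = 11.9073, q_2* = 10.7594

With the ratio pinned down, the budget gives q_1* = I/(p_1 + p_2·(q_2/q_1)) and q_2* = (q_2/q_1)·q_1*.
Numerically q_2/q_1 = 0.903602, so q_1* = 68/(3 + 3·0.903602) = 11.9073 and q_2* = 0.903602·11.9073 = 10.7594.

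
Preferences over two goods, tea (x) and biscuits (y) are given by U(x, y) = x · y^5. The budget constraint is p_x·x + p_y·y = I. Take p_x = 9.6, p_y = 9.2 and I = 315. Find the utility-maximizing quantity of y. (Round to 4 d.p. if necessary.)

y* = 28.5326

At p_x=9.6, p_y=9.2, I=315: y* = 5/6·315/9.2 = 28.5326.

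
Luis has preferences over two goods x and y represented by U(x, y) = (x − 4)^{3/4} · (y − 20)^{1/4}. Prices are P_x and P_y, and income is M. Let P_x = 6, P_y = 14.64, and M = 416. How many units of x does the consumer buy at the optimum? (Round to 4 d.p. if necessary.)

Discretionary income = 416 − 4·6 − 20·14.64 = 99.2; x* = 4 + 0.75·99.2/6 = 16.4.

x* = 16.4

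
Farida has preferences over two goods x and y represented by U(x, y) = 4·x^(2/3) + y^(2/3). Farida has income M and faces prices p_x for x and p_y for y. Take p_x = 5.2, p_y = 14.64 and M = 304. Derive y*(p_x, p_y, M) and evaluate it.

y* = 0.0409

MU_x ∝ 4·x^(-1/3), MU_y ∝ y^(-1/3), so MRS = 4·(y/x)^(1/3) = p_x/p_y.
Solve for the ratio: y/x = [(1/4)·p_x/p_y]^(3).
Substitute y = (y/x)·x into the budget: x* = M/(p_x + p_y·(y/x)).
Numerically y/x = 0.0007, so x* = 304/(5.2 + 14.64·0.0007) = 58.3465 and y* = 0.0007·58.3465 = 0.0409.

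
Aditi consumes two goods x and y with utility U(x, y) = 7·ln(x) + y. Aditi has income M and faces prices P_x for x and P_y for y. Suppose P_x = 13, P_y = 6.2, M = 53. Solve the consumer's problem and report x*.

MU_x = 7/x, MU_y = 1. Tangency: 7/x = P_x/P_y.
So x*(P_x,P_y) = 7·P_y/P_x, independent of income; and y* = (M − 7·P_y)/P_y.
At the given prices: x* = 7·6.2/13 = 3.3385.

x* = 3.3385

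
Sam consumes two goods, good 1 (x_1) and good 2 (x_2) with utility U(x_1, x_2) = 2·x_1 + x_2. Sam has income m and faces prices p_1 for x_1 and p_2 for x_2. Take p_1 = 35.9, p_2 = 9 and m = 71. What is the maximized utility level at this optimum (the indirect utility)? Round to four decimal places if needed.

x_2 gives more utility per dollar, so spend all income on x_2: x_2* = m/p_2, x_1* = 0.
Numerically: x_1* = 0, x_2* = 7.8889.
Utility at the optimum: U(0, 7.8889) = 7.8889.

V = 7.8889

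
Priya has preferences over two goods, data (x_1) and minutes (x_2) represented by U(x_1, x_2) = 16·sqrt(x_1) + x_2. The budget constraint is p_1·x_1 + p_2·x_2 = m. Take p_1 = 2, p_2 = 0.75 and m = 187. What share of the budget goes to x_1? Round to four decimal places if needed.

MU_x_1 = 8/√x_1, MU_x_2 = 1. Tangency: 8/√x_1 = p_1/p_2.
Thus x_1* = (8·p_2/p_1)² — independent of m — with the rest of income spent on x_2.
Plugging in: x_1* = (8·0.75/2)² = 9, x_2* = 225.3333.
Expenditure on x_1: 2·9 = 18; share = 0.0963.

share on x_1 = 0.0963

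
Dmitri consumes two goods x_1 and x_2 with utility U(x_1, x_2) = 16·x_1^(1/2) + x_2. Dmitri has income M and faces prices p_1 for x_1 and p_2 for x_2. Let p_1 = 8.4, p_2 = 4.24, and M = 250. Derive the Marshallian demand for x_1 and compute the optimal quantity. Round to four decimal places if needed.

x_1* = 16.3062

MU_x_1 = 8/√x_1, MU_x_2 = 1. Tangency: 8/√x_1 = p_1/p_2.
Thus x_1* = (8·p_2/p_1)² — independent of M — with the rest of income spent on x_2.
Plugging in: x_1* = (8·4.24/8.4)² = 16.3062.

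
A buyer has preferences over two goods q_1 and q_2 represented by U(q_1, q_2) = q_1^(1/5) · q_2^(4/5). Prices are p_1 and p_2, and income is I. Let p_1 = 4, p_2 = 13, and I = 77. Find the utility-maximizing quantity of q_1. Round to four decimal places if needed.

Tangency: MRS = (1/4)·q_2/q_1 = p_1/p_2.
So 0.2·p_2·q_2 = 0.8·p_1·q_1; combined with the budget, a share 0.2 of income goes to q_1.
Demand: q_1*(p_1,p_2,I) = 0.2·I/p_1 and q_2* = 0.8·I/p_2.
At p_1=4, p_2=13, I=77: q_1* = 0.2·77/4 = 3.85.

q_1* = 3.85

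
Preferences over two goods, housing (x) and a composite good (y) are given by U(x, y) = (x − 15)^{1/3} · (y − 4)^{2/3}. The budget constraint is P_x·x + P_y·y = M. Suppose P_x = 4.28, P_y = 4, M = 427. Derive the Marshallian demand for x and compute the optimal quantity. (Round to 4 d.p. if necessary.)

Substituting into the budget: x* = 15 + 1/3·(M − 15·P_x − 4·P_y)/P_x, and y* = 4 + 2/3·(…)/P_y.
Discretionary income = 427 − 15·4.28 − 4·4 = 346.8; x* = 15 + 1/3·346.8/4.28 = 42.0093.

x* = 42.0093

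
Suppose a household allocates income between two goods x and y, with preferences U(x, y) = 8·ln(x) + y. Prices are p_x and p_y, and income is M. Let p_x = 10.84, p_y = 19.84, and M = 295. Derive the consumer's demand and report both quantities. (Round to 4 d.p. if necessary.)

Set MRS = p_x/p_y: (8/x)/1 = p_x/p_y.
So x*(p_x,p_y) = 8·p_y/p_x, independent of income; and y* = (M − 8·p_y)/p_y.
At the given prices: x* = 8·19.84/10.84 = 14.6421, and y* = 6.869.

x* = 14.6421, y* = 6.869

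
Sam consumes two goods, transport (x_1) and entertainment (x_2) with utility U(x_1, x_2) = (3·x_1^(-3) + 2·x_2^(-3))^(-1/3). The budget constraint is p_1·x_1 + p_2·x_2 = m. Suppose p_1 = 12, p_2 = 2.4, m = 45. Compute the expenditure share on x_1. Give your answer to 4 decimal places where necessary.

Numerically x_2/x_1 = 1.3512, so x_1* = 45/(12 + 2.4·1.3512) = 2.9522 and x_2* = 1.3512·2.9522 = 3.989.
Expenditure on x_1: 12·2.9522 = 35.4264; share = 0.7873.

share on x_1 = 0.7873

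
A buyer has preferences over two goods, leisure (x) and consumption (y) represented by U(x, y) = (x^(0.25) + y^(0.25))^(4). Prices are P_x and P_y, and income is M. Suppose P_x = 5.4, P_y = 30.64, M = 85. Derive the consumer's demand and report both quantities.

Numerically y/x = 0.098811, so x* = 85/(5.4 + 30.64·0.098811) = 10.0859 and y* = 0.098811·10.0859 = 0.9966.

x* = 10.0859, y* = 0.9966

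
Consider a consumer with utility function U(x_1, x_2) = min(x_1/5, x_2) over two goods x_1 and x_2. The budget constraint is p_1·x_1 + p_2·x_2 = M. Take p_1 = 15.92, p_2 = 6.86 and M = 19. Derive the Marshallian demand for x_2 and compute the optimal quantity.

x_2* = 0.2198

Demand: x_1*(p_1,p_2,M) = 5·M/(5·p_1 + p_2), x_2* = M/(5·p_1 + p_2).
Here 5·15.92 + 6.86 = 86.46, giving x_2* = 0.2198.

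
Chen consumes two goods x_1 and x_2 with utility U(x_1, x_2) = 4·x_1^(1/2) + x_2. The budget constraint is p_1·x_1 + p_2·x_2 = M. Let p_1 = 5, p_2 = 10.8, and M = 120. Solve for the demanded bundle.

Plugging in: x_1* = (2·10.8/5)² = 18.6624, x_2* = 2.4711.

x_1* = 18.6624, x_2* = 2.4711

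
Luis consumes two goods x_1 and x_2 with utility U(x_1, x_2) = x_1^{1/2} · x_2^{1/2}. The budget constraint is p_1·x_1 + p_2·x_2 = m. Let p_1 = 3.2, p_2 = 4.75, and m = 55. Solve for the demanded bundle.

Demand: x_1*(p_1,p_2,m) = 0.5·m/p_1 and x_2* = 0.5·m/p_2.
At p_1=3.2, p_2=4.75, m=55: x_1* = 0.5·55/3.2 = 8.5938, x_2* = 5.7895.

x_1* = 8.5938, x_2* = 5.7895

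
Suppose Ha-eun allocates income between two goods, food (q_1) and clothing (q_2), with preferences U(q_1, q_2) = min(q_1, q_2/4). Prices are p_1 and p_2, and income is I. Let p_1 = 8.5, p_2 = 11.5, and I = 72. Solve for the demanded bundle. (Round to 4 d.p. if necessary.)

q_1* = 1.3211, q_2* = 5.2844

Leontief preferences: the optimum is at the kink where q_1/1 = q_2/4, i.e. q_2 = 4·q_1.
Budget: p_1·q_1 + p_2·4·q_1 = I, so (p_1 + 4·p_2)·q_1 = I.
Demand: q_1*(p_1,p_2,I) = I/(p_1 + 4·p_2), q_2* = 4·I/(p_1 + 4·p_2).
Here 8.5 + 4·11.5 = 54.5, giving q_1* = 1.3211 and q_2* = 5.2844.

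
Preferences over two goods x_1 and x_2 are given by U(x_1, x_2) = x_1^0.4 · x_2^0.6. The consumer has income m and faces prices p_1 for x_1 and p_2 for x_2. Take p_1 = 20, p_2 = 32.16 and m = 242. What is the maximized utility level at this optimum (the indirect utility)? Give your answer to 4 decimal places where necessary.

MU_x_1/MU_x_2 = (0.4·x_2)/(0.6·x_1); tangency sets this equal to p_1/p_2.
So 0.4·p_2·x_2 = 0.6·p_1·x_1; combined with the budget, a share 0.4 of income goes to x_1.
Demand: x_1*(p_1,p_2,m) = 0.4·m/p_1 and x_2* = 0.6·m/p_2.
At p_1=20, p_2=32.16, m=242: x_1* = 0.4·242/20 = 4.84, x_2* = 4.5149.
Utility at the optimum: U(4.84, 4.5149) = 4.6422.

V = 4.6422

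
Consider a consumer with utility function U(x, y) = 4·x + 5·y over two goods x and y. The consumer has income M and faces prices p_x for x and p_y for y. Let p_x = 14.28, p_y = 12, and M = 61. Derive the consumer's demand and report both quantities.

x* = 0, y* = 5.0833

Perfect substitutes: compare marginal utility per dollar. 4/p_x vs 5/p_y → 0.2801 vs 0.4167.
y gives more utility per dollar, so spend all income on y: y* = M/p_y, x* = 0.
Numerically: x* = 0, y* = 5.0833.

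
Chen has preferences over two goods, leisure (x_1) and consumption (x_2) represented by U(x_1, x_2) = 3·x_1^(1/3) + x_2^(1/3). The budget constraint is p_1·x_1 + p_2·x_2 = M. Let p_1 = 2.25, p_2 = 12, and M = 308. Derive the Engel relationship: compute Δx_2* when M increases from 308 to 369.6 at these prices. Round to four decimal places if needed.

Substitute x_2 = (x_2/x_1)·x_1 into the budget: x_1* = M/(p_1 + p_2·(x_2/x_1)).
Numerically x_2/x_1 = 0.015625, so x_1* = 308/(2.25 + 12·0.015625) = 126.359 and x_2* = 0.015625·126.359 = 1.9744.
At M' = 369.6: x_2* = 2.3692. Change: 2.3692 − 1.9744 = 0.3949.

Δx_2* = 0.3949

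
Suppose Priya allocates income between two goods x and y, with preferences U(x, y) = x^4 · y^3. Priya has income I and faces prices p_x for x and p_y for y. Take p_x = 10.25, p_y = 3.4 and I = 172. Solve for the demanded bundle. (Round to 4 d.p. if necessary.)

Demand: x*(p_x,p_y,I) = 4/7·I/p_x and y* = 3/7·I/p_y.
At p_x=10.25, p_y=3.4, I=172: x* = 4/7·172/10.25 = 9.5889, y* = 21.6807.

x* = 9.5889, y* = 21.6807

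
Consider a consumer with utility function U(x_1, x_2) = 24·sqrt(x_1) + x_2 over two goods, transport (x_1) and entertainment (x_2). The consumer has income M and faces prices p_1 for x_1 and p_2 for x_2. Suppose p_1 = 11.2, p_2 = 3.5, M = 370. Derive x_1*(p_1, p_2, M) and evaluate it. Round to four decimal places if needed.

Set MRS = p_1/p_2: 12·x_1^(−1/2) = p_1/p_2.
Thus x_1* = (12·p_2/p_1)² — independent of M — with the rest of income spent on x_2.
Plugging in: x_1* = (12·3.5/11.2)² = 14.0625.

x_1* = 14.0625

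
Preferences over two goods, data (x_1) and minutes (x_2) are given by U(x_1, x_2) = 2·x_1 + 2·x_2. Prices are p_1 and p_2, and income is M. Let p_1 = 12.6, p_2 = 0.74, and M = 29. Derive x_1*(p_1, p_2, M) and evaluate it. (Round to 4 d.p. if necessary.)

Perfect substitutes: compare marginal utility per dollar. 2/p_1 vs 2/p_2 → 0.1587 vs 2.7027.
x_2 gives more utility per dollar, so spend all income on x_2: x_2* = M/p_2, x_1* = 0.
Numerically: x_1* = 0, x_2* = 39.1892.

x_1* = 0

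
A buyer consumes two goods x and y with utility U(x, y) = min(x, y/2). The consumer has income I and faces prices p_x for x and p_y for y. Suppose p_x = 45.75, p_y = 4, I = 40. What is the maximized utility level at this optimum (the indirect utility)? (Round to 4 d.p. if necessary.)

V = 0.7442

With perfect complements, no substitution: consume in ratio x:y = 1:2.
Budget: p_x·x + p_y·2·x = I, so (p_x + 2·p_y)·x = I.
Demand: x*(p_x,p_y,I) = I/(p_x + 2·p_y), y* = 2·I/(p_x + 2·p_y).
Here 45.75 + 2·4 = 53.75, giving x* = 0.7442 and y* = 1.4884.
Utility at the optimum: U(0.7442, 1.4884) = 0.7442.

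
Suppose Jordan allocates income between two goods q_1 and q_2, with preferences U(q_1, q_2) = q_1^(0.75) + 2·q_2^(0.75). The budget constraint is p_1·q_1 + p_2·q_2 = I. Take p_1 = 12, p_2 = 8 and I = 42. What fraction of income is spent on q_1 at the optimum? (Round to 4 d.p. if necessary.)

With the ratio pinned down, the budget gives q_1* = I/(p_1 + p_2·(q_2/q_1)) and q_2* = (q_2/q_1)·q_1*.
Numerically q_2/q_1 = 81, so q_1* = 42/(12 + 8·81) = 0.0636 and q_2* = 81·0.0636 = 5.1545.
Expenditure on q_1: 12·0.0636 = 0.7636; share = 0.0182.

share on q_1 = 0.0182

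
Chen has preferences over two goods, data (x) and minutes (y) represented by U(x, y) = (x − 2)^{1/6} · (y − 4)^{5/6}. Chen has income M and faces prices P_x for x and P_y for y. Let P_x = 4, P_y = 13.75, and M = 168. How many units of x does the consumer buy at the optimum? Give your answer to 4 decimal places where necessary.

MRS = (1/5)·(y−4)/(x−2). Tangency with P_x/P_y gives y−4 = 5·(P_x/P_y)·(x−2).
Substituting into the budget: x* = 2 + 1/6·(M − 2·P_x − 4·P_y)/P_x, and y* = 4 + 5/6·(…)/P_y.
Discretionary income = 168 − 2·4 − 4·13.75 = 105; x* = 2 + 1/6·105/4 = 6.375.

x* = 6.375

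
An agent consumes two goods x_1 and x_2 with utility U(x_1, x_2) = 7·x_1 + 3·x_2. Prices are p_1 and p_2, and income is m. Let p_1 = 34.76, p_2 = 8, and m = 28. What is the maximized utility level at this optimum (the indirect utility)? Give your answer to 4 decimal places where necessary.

V = 10.5

x_2 gives more utility per dollar, so spend all income on x_2: x_2* = m/p_2, x_1* = 0.
Numerically: x_1* = 0, x_2* = 3.5.
Utility at the optimum: U(0, 3.5) = 10.5.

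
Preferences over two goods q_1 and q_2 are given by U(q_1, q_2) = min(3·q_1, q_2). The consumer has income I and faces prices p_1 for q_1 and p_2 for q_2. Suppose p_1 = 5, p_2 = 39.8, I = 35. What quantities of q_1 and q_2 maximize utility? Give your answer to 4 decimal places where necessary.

q_1* = 0.2814, q_2* = 0.8441

Leontief preferences: the optimum is at the kink where q_1/1 = q_2/3, i.e. q_2 = 3·q_1.
Budget: p_1·q_1 + p_2·3·q_1 = I, so (p_1 + 3·p_2)·q_1 = I.
Demand: q_1*(p_1,p_2,I) = I/(p_1 + 3·p_2), q_2* = 3·I/(p_1 + 3·p_2).
Here 5 + 3·39.8 = 124.4, giving q_1* = 0.2814 and q_2* = 0.8441.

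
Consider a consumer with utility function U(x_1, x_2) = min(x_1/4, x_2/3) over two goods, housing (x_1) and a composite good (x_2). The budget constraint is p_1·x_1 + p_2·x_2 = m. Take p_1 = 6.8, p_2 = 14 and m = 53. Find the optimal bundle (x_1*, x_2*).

Leontief preferences: the optimum is at the kink where x_1/4 = x_2/3, i.e. x_2 = (3/4)·x_1.
Budget: p_1·x_1 + p_2·(3/4)·x_1 = m, so (4·p_1 + 3·p_2)·x_1 = 4·m.
Demand: x_1*(p_1,p_2,m) = 4·m/(4·p_1 + 3·p_2), x_2* = 3·m/(4·p_1 + 3·p_2).
Here 4·6.8 + 3·14 = 69.2, giving x_1* = 3.0636 and x_2* = 2.2977.

x_1* = 3.0636, x_2* = 2.2977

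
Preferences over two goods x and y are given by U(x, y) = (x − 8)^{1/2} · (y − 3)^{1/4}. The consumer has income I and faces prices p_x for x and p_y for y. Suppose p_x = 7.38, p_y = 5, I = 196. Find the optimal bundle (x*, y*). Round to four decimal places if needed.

This is Cobb-Douglas in (x−8, y−3): tangency gives 0.5·p_y·(y−3) = 0.25·p_x·(x−8).
After buying the subsistence bundle (8, 3), a share 2/3 of the remaining income goes to x: x* = 8 + 2/3·(I − 8p_x − 3p_y)/p_x.
Discretionary income = 196 − 8·7.38 − 3·5 = 121.96; x* = 8 + 2/3·121.96/7.38 = 19.0172; y* = 3 + 1/3·121.96/5 = 11.1307.

x* = 19.0172, y* = 11.1307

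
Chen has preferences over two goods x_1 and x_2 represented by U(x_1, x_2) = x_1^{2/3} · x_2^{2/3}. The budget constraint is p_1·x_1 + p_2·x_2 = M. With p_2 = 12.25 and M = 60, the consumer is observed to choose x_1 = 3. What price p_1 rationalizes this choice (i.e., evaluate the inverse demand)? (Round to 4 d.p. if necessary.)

Tangency: MRS = x_2/x_1 = p_1/p_2.
Rearranging, p_2·x_2 = p_1·x_1. Substituting into the budget gives p_1·x_1·(1 + 1) = M.
Demand: x_1*(p_1,p_2,M) = 0.5·M/p_1 and x_2* = 0.5·M/p_2.
Set x_1* = 3 in the demand function and solve for p_1: p_1 = 10.

p_1 = 10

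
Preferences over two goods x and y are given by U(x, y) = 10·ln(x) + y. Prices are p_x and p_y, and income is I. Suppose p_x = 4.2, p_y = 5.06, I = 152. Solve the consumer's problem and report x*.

x* = 12.0476

MU_x = 10/x, MU_y = 1. Tangency: 10/x = p_x/p_y.
So x*(p_x,p_y) = 10·p_y/p_x, independent of income; and y* = (I − 10·p_y)/p_y.
At the given prices: x* = 10·5.06/4.2 = 12.0476.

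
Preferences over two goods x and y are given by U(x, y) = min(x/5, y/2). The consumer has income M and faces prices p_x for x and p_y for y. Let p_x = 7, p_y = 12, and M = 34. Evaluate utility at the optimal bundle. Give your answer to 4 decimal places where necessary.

V = 0.5763

With perfect complements, no substitution: consume in ratio x:y = 5:2.
Budget: p_x·x + p_y·(2/5)·x = M, so (5·p_x + 2·p_y)·x = 5·M.
Demand: x*(p_x,p_y,M) = 5·M/(5·p_x + 2·p_y), y* = 2·M/(5·p_x + 2·p_y).
Here 5·7 + 2·12 = 59, giving x* = 2.8814 and y* = 1.1525.
Utility at the optimum: U(2.8814, 1.1525) = 0.5763.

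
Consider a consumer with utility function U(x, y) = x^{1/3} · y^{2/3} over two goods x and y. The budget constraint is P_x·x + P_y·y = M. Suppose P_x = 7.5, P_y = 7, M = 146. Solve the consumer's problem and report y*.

Tangency: MRS = (1/2)·y/x = P_x/P_y.
So 1/3·P_y·y = 2/3·P_x·x; combined with the budget, a share 1/3 of income goes to x.
Demand: x*(P_x,P_y,M) = 1/3·M/P_x and y* = 2/3·M/P_y.
At P_x=7.5, P_y=7, M=146: y* = 2/3·146/7 = 13.9048.

y* = 13.9048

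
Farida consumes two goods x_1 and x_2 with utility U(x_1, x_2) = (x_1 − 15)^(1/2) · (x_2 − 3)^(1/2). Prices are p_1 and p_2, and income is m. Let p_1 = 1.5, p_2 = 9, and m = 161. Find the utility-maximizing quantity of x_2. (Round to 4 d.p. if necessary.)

x_2* = 9.1944

After buying the subsistence bundle (15, 3), a share 0.5 of the remaining income goes to x_1: x_1* = 15 + 0.5·(m − 15p_1 − 3p_2)/p_1.
Discretionary income = 161 − 15·1.5 − 3·9 = 111.5; x_2* = 3 + 0.5·111.5/9 = 9.1944.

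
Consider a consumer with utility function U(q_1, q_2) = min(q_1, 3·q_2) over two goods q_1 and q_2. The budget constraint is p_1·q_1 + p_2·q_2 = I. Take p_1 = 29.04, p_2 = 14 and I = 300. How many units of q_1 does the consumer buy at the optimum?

Leontief preferences: the optimum is at the kink where q_1/3 = q_2/1, i.e. q_2 = (1/3)·q_1.
Budget: p_1·q_1 + p_2·(1/3)·q_1 = I, so (3·p_1 + p_2)·q_1 = 3·I.
Demand: q_1*(p_1,p_2,I) = 3·I/(3·p_1 + p_2), q_2* = I/(3·p_1 + p_2).
Here 3·29.04 + 14 = 101.12, giving q_1* = 8.9003.

q_1* = 8.9003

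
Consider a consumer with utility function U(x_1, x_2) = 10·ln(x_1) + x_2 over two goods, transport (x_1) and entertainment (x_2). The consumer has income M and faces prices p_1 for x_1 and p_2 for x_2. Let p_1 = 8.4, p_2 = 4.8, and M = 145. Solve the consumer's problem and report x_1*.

x_1* = 5.7143

Set MRS = p_1/p_2: (10/x_1)/1 = p_1/p_2.
So x_1*(p_1,p_2) = 10·p_2/p_1, independent of income; and x_2* = (M − 10·p_2)/p_2.
At the given prices: x_1* = 10·4.8/8.4 = 5.7143.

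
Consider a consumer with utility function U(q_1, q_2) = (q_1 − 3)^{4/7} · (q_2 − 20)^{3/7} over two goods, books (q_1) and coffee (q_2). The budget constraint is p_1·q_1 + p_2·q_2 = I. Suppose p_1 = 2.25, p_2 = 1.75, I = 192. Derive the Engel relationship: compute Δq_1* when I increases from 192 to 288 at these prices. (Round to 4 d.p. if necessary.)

This is Cobb-Douglas in (q_1−3, q_2−20): tangency gives 4/7·p_2·(q_2−20) = 3/7·p_1·(q_1−3).
After buying the subsistence bundle (3, 20), a share 4/7 of the remaining income goes to q_1: q_1* = 3 + 4/7·(I − 3p_1 − 20p_2)/p_1.
Discretionary income = 192 − 3·2.25 − 20·1.75 = 150.25; q_1* = 3 + 4/7·150.25/2.25 = 41.1587.
At I' = 288: q_1* = 65.5397. Change: 65.5397 − 41.1587 = 24.381.

Δq_1* = 24.381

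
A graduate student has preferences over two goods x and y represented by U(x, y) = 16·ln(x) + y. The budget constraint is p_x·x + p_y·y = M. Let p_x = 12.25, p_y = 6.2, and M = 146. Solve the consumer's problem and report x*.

x* = 8.098

MU_x = 16/x, MU_y = 1. Tangency: 16/x = p_x/p_y.
So x*(p_x,p_y) = 16·p_y/p_x, independent of income; and y* = (M − 16·p_y)/p_y.
At the given prices: x* = 16·6.2/12.25 = 8.098.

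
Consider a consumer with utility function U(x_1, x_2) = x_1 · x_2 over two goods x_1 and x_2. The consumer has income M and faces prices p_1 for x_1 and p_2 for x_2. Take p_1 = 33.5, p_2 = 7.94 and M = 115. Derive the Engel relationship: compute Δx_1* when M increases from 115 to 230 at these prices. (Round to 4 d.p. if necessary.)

MU_x_1/MU_x_2 = (x_2)/(x_1); tangency sets this equal to p_1/p_2.
So p_2·x_2 = p_1·x_1; combined with the budget, a share 0.5 of income goes to x_1.
Demand: x_1*(p_1,p_2,M) = 0.5·M/p_1 and x_2* = 0.5·M/p_2.
At p_1=33.5, p_2=7.94, M=115: x_1* = 0.5·115/33.5 = 1.7164.
At M' = 230: x_1* = 3.4328. Change: 3.4328 − 1.7164 = 1.7164.

Δx_1* = 1.7164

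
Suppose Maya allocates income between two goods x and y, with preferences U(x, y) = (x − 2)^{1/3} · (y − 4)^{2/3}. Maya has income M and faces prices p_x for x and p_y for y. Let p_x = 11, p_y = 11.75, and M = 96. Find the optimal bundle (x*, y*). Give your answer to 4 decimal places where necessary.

Discretionary income = 96 − 2·11 − 4·11.75 = 27; x* = 2 + 1/3·27/11 = 2.8182; y* = 4 + 2/3·27/11.75 = 5.5319.

x* = 2.8182, y* = 5.5319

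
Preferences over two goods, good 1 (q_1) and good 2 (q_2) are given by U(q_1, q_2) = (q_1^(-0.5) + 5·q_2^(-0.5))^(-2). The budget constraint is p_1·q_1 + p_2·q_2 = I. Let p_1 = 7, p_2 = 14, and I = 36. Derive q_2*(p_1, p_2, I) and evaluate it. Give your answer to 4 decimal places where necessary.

q_2* = 2.0225

From the CES first-order condition, (1/5)·(q_2/q_1)^(1.5) = p_1/p_2.
Solve for the ratio: q_2/q_1 = [5·p_1/p_2]^(2/3).
With the ratio pinned down, the budget gives q_1* = I/(p_1 + p_2·(q_2/q_1)) and q_2* = (q_2/q_1)·q_1*.
Numerically q_2/q_1 = 1.842016, so q_1* = 36/(7 + 14·1.842016) = 1.098 and q_2* = 1.842016·1.098 = 2.0225.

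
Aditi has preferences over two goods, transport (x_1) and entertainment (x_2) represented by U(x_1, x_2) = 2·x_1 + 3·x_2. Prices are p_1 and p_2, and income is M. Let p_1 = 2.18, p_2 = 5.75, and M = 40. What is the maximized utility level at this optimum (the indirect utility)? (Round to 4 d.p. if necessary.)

Perfect substitutes: compare marginal utility per dollar. 2/p_1 vs 3/p_2 → 0.9174 vs 0.5217.
x_1 gives more utility per dollar, so spend all income on x_1: x_1* = M/p_1, x_2* = 0.
Numerically: x_1* = 18.3486, x_2* = 0.
Utility at the optimum: U(18.3486, 0) = 36.6972.

V = 36.6972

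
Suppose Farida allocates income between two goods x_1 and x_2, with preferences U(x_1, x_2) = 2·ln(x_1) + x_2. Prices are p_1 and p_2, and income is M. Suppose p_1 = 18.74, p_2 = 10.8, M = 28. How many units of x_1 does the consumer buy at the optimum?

x_1* = 1.1526

So x_1*(p_1,p_2) = 2·p_2/p_1, independent of income; and x_2* = (M − 2·p_2)/p_2.
At the given prices: x_1* = 2·10.8/18.74 = 1.1526.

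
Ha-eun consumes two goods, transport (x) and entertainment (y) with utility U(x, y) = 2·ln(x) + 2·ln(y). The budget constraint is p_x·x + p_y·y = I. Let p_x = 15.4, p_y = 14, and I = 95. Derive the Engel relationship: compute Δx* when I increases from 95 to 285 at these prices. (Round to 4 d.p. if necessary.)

Δx* = 6.1688

MU_x/MU_y = (2·y)/(2·x); tangency sets this equal to p_x/p_y.
So 2·p_y·y = 2·p_x·x; combined with the budget, a share 0.5 of income goes to x.
Demand: x*(p_x,p_y,I) = 0.5·I/p_x and y* = 0.5·I/p_y.
At p_x=15.4, p_y=14, I=95: x* = 0.5·95/15.4 = 3.0844.
At I' = 285: x* = 9.2532. Change: 9.2532 − 3.0844 = 6.1688.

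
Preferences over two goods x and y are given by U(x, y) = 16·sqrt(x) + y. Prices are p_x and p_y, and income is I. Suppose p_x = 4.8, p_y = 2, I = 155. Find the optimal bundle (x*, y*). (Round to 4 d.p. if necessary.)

Set MRS = p_x/p_y: 8·x^(−1/2) = p_x/p_y.
Solve: √x = 8·p_y/p_x, so x*(p_x,p_y) = (8·p_y/p_x)², and y* = (I − p_x·x*)/p_y.
Plugging in: x* = (8·2/4.8)² = 11.1111, y* = 50.8333.

x* = 11.1111, y* = 50.8333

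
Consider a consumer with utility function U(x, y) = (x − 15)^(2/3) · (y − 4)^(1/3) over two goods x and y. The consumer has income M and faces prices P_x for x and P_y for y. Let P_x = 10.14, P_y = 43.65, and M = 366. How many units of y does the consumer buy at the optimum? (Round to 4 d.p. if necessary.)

y* = 4.3001

This is Cobb-Douglas in (x−15, y−4): tangency gives 2/3·P_y·(y−4) = 1/3·P_x·(x−15).
After buying the subsistence bundle (15, 4), a share 2/3 of the remaining income goes to x: x* = 15 + 2/3·(M − 15P_x − 4P_y)/P_x.
Discretionary income = 366 − 15·10.14 − 4·43.65 = 39.3; y* = 4 + 1/3·39.3/43.65 = 4.3001.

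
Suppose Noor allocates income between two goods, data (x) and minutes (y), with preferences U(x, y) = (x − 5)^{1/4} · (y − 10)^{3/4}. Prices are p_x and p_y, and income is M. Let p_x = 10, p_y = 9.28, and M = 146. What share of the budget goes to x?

share on x = 0.3479

Substituting into the budget: x* = 5 + 0.25·(M − 5·p_x − 10·p_y)/p_x, and y* = 10 + 0.75·(…)/p_y.
Discretionary income = 146 − 5·10 − 10·9.28 = 3.2; x* = 5 + 0.25·3.2/10 = 5.08; y* = 10 + 0.75·3.2/9.28 = 10.2586.
Expenditure on x: 10·5.08 = 50.8; share = 0.3479.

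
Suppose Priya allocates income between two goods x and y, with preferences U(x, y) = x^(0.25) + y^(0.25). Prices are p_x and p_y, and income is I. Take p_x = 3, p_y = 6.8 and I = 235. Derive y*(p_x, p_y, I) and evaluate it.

y* = 14.9373

MRS = MU_x/MU_y = (y/x)^(0.75). Set equal to p_x/p_y.
Hence y/x = (p_x/p_y)^(1/(0.75)), i.e. raised to the 4/3 power.
Substitute y = (y/x)·x into the budget: x* = I/(p_x + p_y·(y/x)).
Numerically y/x = 0.335853, so x* = 235/(3 + 6.8·0.335853) = 44.4755 and y* = 0.335853·44.4755 = 14.9373.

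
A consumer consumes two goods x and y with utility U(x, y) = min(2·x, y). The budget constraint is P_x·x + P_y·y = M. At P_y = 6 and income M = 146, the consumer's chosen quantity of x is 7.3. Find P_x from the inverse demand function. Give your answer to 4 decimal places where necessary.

Leontief preferences: the optimum is at the kink where x/1 = y/2, i.e. y = 2·x.
Budget: P_x·x + P_y·2·x = M, so (P_x + 2·P_y)·x = M.
Demand: x*(P_x,P_y,M) = M/(P_x + 2·P_y), y* = 2·M/(P_x + 2·P_y).
Set x* = 7.3 in the demand function and solve for P_x: P_x = 8.

P_x = 8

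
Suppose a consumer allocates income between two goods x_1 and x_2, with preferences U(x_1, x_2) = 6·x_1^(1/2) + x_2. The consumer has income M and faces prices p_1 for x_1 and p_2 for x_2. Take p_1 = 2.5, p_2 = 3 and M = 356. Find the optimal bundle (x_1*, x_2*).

x_1* = 12.96, x_2* = 107.8667

Thus x_1* = (3·p_2/p_1)² — independent of M — with the rest of income spent on x_2.
Plugging in: x_1* = (3·3/2.5)² = 12.96, x_2* = 107.8667.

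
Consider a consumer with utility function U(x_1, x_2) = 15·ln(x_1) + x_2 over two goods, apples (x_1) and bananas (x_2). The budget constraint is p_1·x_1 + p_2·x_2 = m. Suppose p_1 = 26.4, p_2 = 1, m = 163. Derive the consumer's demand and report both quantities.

x_1* = 0.5682, x_2* = 148

MU_x_1 = 15/x_1, MU_x_2 = 1. Tangency: 15/x_1 = p_1/p_2.
So x_1*(p_1,p_2) = 15·p_2/p_1, independent of income; and x_2* = (m − 15·p_2)/p_2.
At the given prices: x_1* = 15·1/26.4 = 0.5682, and x_2* = 148.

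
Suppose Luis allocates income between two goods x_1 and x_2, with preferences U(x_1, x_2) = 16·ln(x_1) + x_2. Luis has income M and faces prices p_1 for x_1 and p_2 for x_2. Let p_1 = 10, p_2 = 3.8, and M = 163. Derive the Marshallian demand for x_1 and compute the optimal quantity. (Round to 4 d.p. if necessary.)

x_1* = 6.08

Set MRS = p_1/p_2: (16/x_1)/1 = p_1/p_2.
So x_1*(p_1,p_2) = 16·p_2/p_1, independent of income; and x_2* = (M − 16·p_2)/p_2.
At the given prices: x_1* = 16·3.8/10 = 6.08.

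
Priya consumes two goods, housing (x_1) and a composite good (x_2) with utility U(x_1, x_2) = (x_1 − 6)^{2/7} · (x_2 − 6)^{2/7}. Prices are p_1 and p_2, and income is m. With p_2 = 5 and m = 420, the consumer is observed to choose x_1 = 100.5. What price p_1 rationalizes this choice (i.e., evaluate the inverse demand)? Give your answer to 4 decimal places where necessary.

p_1 = 2

Let x_1' = x_1−6, x_2' = x_2−6. MRS = x_2'/x_1' = p_1/p_2.
Substituting into the budget: x_1* = 6 + 0.5·(m − 6·p_1 − 6·p_2)/p_1, and x_2* = 6 + 0.5·(…)/p_2.
Set x_1* = 100.5 in the demand function and solve for p_1: p_1 = 2.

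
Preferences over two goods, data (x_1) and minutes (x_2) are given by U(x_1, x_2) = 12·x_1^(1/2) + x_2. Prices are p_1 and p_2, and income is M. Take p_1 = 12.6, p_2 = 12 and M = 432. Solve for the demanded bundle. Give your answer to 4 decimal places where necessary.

Solve: √x_1 = 6·p_2/p_1, so x_1*(p_1,p_2) = (6·p_2/p_1)², and x_2* = (M − p_1·x_1*)/p_2.
Plugging in: x_1* = (6·12/12.6)² = 32.6531, x_2* = 1.7143.

x_1* = 32.6531, x_2* = 1.7143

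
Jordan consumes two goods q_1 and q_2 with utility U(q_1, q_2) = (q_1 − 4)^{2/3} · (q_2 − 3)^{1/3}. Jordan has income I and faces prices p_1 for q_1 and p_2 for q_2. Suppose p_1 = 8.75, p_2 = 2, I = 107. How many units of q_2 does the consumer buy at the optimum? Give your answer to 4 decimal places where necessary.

q_2* = 14

This is Cobb-Douglas in (q_1−4, q_2−3): tangency gives 2/3·p_2·(q_2−3) = 1/3·p_1·(q_1−4).
After buying the subsistence bundle (4, 3), a share 2/3 of the remaining income goes to q_1: q_1* = 4 + 2/3·(I − 4p_1 − 3p_2)/p_1.
Discretionary income = 107 − 4·8.75 − 3·2 = 66; q_2* = 3 + 1/3·66/2 = 14.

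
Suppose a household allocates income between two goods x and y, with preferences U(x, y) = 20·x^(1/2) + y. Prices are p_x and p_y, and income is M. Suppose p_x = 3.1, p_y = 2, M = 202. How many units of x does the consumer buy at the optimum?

x* = 41.6233

Utility is quasi-linear in y; the FOC for x is 10/√x = p_x/p_y.
Thus x* = (10·p_y/p_x)² — independent of M — with the rest of income spent on y.
Plugging in: x* = (10·2/3.1)² = 41.6233.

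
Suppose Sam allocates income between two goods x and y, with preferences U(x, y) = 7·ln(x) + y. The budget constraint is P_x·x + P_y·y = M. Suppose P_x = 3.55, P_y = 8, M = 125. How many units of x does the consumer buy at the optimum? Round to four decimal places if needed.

MU_x = 7/x, MU_y = 1. Tangency: 7/x = P_x/P_y.
So x*(P_x,P_y) = 7·P_y/P_x, independent of income; and y* = (M − 7·P_y)/P_y.
At the given prices: x* = 7·8/3.55 = 15.7746.

x* = 15.7746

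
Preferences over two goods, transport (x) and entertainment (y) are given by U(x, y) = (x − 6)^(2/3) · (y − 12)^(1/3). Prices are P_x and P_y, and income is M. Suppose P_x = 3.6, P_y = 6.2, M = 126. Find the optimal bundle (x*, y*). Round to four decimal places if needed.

MRS = 2·(y−12)/(x−6). Tangency with P_x/P_y gives y−12 = (1/2)·(P_x/P_y)·(x−6).
Substituting into the budget: x* = 6 + 2/3·(M − 6·P_x − 12·P_y)/P_x, and y* = 12 + 1/3·(…)/P_y.
Discretionary income = 126 − 6·3.6 − 12·6.2 = 30; x* = 6 + 2/3·30/3.6 = 11.5556; y* = 12 + 1/3·30/6.2 = 13.6129.

x* = 11.5556, y* = 13.6129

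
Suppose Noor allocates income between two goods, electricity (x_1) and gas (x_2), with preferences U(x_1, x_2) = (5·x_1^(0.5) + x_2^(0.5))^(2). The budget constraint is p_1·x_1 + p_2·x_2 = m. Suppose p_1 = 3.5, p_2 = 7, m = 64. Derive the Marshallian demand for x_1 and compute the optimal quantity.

x_1* = 17.9272

MU_x_1 ∝ 5·x_1^(-0.5), MU_x_2 ∝ x_2^(-0.5), so MRS = 5·(x_2/x_1)^(0.5) = p_1/p_2.
Hence x_2/x_1 = ((1/5)·p_1/p_2)^(1/(0.5)), i.e. raised to the 2 power.
With the ratio pinned down, the budget gives x_1* = m/(p_1 + p_2·(x_2/x_1)) and x_2* = (x_2/x_1)·x_1*.
Numerically x_2/x_1 = 0.01, so x_1* = 64/(3.5 + 7·0.01) = 17.9272.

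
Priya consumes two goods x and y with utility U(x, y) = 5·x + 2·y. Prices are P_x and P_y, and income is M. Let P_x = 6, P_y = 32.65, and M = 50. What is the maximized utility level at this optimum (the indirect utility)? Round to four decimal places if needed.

Linear utility — the consumer picks whichever good has higher MU/price: 5/6 = 0.8333 vs 2/32.65 = 0.0613.
x gives more utility per dollar, so spend all income on x: x* = M/P_x, y* = 0.
Numerically: x* = 8.3333, y* = 0.
Utility at the optimum: U(8.3333, 0) = 41.6667.

V = 41.6667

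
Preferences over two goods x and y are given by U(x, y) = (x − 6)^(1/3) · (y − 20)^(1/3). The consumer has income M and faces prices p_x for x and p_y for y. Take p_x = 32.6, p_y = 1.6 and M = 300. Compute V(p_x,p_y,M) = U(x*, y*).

Let x' = x−6, y' = y−20. MRS = y'/x' = p_x/p_y.
Substituting into the budget: x* = 6 + 0.5·(M − 6·p_x − 20·p_y)/p_x, and y* = 20 + 0.5·(…)/p_y.
Discretionary income = 300 − 6·32.6 − 20·1.6 = 72.4; x* = 6 + 0.5·72.4/32.6 = 7.1104; y* = 20 + 0.5·72.4/1.6 = 42.625.
Utility at the optimum: U(7.1104, 42.625) = 2.9288.

V = 2.9288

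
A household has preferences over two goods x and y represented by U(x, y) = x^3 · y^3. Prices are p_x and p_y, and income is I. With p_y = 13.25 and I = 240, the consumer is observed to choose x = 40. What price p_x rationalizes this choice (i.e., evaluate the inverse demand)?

p_x = 3

Tangency: MRS = y/x = p_x/p_y.
Rearranging, p_y·y = p_x·x. Substituting into the budget gives p_x·x·(1 + 1) = I.
Demand: x*(p_x,p_y,I) = 0.5·I/p_x and y* = 0.5·I/p_y.
Set x* = 40 in the demand function and solve for p_x: p_x = 3.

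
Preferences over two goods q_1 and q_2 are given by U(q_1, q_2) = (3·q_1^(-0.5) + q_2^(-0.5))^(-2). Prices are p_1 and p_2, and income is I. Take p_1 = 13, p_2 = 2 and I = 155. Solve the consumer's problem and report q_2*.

q_2* = 15.8747

MU_q_1 ∝ 3·q_1^(-1.5), MU_q_2 ∝ q_2^(-1.5), so MRS = 3·(q_2/q_1)^(1.5) = p_1/p_2.
Solve for the ratio: q_2/q_1 = [(1/3)·p_1/p_2]^(2/3).
Substitute q_2 = (q_2/q_1)·q_1 into the budget: q_1* = I/(p_1 + p_2·(q_2/q_1)).
Numerically q_2/q_1 = 1.674408, so q_1* = 155/(13 + 2·1.674408) = 9.4808 and q_2* = 1.674408·9.4808 = 15.8747.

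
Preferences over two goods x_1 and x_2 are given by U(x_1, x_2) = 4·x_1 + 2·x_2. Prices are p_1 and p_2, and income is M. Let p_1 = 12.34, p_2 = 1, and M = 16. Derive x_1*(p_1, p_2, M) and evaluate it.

x_1* = 0

Perfect substitutes: compare marginal utility per dollar. 4/p_1 vs 2/p_2 → 0.3241 vs 2.
x_2 gives more utility per dollar, so spend all income on x_2: x_2* = M/p_2, x_1* = 0.
Numerically: x_1* = 0, x_2* = 16.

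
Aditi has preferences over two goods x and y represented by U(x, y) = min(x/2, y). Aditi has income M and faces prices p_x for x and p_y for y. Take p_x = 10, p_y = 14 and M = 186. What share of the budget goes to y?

share on y = 0.4118

Leontief preferences: the optimum is at the kink where x/2 = y/1, i.e. y = (1/2)·x.
Budget: p_x·x + p_y·(1/2)·x = M, so (2·p_x + p_y)·x = 2·M.
Demand: x*(p_x,p_y,M) = 2·M/(2·p_x + p_y), y* = M/(2·p_x + p_y).
Here 2·10 + 14 = 34, giving x* = 10.9412 and y* = 5.4706.
Expenditure on y: 14·5.4706 = 76.5882; share = 0.4118.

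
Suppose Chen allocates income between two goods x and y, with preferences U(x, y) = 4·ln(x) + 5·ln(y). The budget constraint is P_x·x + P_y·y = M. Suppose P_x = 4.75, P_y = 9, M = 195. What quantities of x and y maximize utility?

Tangency: MRS = (4/5)·y/x = P_x/P_y.
So 4·P_y·y = 5·P_x·x; combined with the budget, a share 4/9 of income goes to x.
Demand: x*(P_x,P_y,M) = 4/9·M/P_x and y* = 5/9·M/P_y.
At P_x=4.75, P_y=9, M=195: x* = 4/9·195/4.75 = 18.2456, y* = 12.037.

x* = 18.2456, y* = 12.037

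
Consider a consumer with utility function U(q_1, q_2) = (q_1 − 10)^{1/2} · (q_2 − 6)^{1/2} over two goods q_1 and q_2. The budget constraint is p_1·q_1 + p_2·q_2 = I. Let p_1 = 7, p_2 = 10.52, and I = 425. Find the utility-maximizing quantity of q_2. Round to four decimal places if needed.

q_2* = 19.8726

This is Cobb-Douglas in (q_1−10, q_2−6): tangency gives 0.5·p_2·(q_2−6) = 0.5·p_1·(q_1−10).
After buying the subsistence bundle (10, 6), a share 0.5 of the remaining income goes to q_1: q_1* = 10 + 0.5·(I − 10p_1 − 6p_2)/p_1.
Discretionary income = 425 − 10·7 − 6·10.52 = 291.88; q_2* = 6 + 0.5·291.88/10.52 = 19.8726.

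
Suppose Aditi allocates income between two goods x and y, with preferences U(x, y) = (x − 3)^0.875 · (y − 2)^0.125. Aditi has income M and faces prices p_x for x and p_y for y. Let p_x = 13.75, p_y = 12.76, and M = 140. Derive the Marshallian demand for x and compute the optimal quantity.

x* = 7.6601

This is Cobb-Douglas in (x−3, y−2): tangency gives 0.875·p_y·(y−2) = 0.125·p_x·(x−3).
Substituting into the budget: x* = 3 + 0.875·(M − 3·p_x − 2·p_y)/p_x, and y* = 2 + 0.125·(…)/p_y.
Discretionary income = 140 − 3·13.75 − 2·12.76 = 73.23; x* = 3 + 0.875·73.23/13.75 = 7.6601.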